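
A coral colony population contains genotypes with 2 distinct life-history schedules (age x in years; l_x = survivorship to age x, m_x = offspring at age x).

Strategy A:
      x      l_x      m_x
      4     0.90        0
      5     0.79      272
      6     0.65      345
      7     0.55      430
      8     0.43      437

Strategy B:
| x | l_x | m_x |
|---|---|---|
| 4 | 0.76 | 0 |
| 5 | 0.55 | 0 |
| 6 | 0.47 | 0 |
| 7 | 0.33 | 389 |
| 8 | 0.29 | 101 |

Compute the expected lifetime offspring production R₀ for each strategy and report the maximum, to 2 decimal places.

Strategy A: R₀ = 0.90×0 + 0.79×272 + 0.65×345 + 0.55×430 + 0.43×437 = 863.5400
Strategy B: R₀ = 0.76×0 + 0.55×0 + 0.47×0 + 0.33×389 + 0.29×101 = 157.6600
Highest R₀: strategy A with 863.5400.

863.54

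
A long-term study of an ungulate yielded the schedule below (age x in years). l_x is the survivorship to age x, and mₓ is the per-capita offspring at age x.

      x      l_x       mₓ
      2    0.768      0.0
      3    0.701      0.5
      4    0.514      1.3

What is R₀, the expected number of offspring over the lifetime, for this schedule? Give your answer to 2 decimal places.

1.02

R₀ = Σ l_x mₓ:
  age 2: 0.768 × 0.0 = 0.0000
  age 3: 0.701 × 0.5 = 0.3505
  age 4: 0.514 × 1.3 = 0.6682
R₀ = 0.0000 + 0.3505 + 0.6682 = 1.0187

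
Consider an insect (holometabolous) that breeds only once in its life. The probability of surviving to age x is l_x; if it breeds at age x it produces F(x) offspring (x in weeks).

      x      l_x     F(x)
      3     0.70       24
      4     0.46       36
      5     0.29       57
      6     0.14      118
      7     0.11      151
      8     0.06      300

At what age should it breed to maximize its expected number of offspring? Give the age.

Expected offspring if breeding at age x = l_x × F(x):
  age 3: 0.70 × 24 = 16.800
  age 4: 0.46 × 36 = 16.560
  age 5: 0.29 × 57 = 16.530
  age 6: 0.14 × 118 = 16.520
  age 7: 0.11 × 151 = 16.610
  age 8: 0.06 × 300 = 18.000
Maximum at age 8 (18.000).

8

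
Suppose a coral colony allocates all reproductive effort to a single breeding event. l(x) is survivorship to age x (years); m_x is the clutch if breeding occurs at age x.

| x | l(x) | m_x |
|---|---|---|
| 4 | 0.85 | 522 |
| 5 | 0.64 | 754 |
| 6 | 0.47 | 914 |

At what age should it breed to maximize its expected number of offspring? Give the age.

5

Expected offspring if breeding at age x = l(x) × m_x:
  age 4: 0.85 × 522 = 443.700
  age 5: 0.64 × 754 = 482.560
  age 6: 0.47 × 914 = 429.580
Maximum at age 5 (482.560).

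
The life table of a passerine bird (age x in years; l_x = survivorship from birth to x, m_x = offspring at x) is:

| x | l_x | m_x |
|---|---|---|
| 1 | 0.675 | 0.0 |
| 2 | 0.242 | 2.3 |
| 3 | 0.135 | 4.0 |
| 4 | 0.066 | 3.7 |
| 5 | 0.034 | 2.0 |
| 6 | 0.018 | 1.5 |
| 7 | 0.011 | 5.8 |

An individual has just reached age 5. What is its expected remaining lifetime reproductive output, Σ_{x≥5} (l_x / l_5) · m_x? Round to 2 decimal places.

l_5 = 0.034. Conditional survival from age 5 to x is l_x / l_5.
  x=5: (0.034/0.034) × 2.0 = 2.0000
  x=6: (0.018/0.034) × 1.5 = 0.7941
  x=7: (0.011/0.034) × 5.8 = 1.8765
Sum = 2.0000 + 0.7941 + 1.8765 = 4.6706

4.67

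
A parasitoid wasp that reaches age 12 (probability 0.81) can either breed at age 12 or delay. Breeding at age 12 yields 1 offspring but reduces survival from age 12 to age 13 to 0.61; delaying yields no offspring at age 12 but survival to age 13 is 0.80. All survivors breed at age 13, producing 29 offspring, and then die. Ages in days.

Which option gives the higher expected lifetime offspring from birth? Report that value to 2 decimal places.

breed at age 12: R₀ = 0.81 × (1 + 0.61 × 29) = 0.81 × 18.6900 = 15.1389
delay to age 13: R₀ = 0.81 × (0.80 × 29) = 0.81 × 23.2000 = 18.7920
Higher: delay to age 13 (18.7920).

18.79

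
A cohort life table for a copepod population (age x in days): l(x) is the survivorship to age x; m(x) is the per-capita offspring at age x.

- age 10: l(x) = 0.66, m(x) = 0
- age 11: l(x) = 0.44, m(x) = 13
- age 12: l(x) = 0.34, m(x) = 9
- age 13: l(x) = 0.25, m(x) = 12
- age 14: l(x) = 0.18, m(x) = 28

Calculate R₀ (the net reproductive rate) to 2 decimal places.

16.82

R₀ = Σ l(x) m(x):
  age 10: 0.66 × 0 = 0.0000
  age 11: 0.44 × 13 = 5.7200
  age 12: 0.34 × 9 = 3.0600
  age 13: 0.25 × 12 = 3.0000
  age 14: 0.18 × 28 = 5.0400
R₀ = 0.0000 + 5.7200 + 3.0600 + 3.0000 + 5.0400 = 16.8200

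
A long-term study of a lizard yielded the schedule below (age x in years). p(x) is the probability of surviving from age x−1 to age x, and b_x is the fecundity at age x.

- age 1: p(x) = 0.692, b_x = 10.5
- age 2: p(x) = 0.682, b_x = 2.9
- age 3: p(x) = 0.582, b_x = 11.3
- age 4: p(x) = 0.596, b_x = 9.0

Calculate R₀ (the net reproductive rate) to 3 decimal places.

Survivorship from birth: l_x = p_1·p_2·…·p_x.
  l_1 = 0.69200
  l_2 = 0.47194
  l_3 = 0.27467
  l_4 = 0.16370
R₀ = Σ l_x b_x:
  age 1: 0.69200 × 10.5 = 7.2660
  age 2: 0.47194 × 2.9 = 1.3686
  age 3: 0.27467 × 11.3 = 3.1038
  age 4: 0.16370 × 9.0 = 1.4733
R₀ = 7.2660 + 1.3686 + 3.1038 + 1.4733 = 13.2117

13.212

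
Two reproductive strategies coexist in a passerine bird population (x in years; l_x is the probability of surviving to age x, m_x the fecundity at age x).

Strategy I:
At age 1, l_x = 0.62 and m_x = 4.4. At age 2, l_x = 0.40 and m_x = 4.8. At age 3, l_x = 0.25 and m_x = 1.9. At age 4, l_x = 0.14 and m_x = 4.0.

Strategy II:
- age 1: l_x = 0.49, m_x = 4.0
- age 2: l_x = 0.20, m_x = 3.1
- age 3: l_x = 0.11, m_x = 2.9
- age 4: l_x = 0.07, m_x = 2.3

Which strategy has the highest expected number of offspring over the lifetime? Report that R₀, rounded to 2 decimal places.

5.68

Strategy I: R₀ = 0.62×4.4 + 0.40×4.8 + 0.25×1.9 + 0.14×4.0 = 5.6830
Strategy II: R₀ = 0.49×4.0 + 0.20×3.1 + 0.11×2.9 + 0.07×2.3 = 3.0600
Highest R₀: strategy I with 5.6830.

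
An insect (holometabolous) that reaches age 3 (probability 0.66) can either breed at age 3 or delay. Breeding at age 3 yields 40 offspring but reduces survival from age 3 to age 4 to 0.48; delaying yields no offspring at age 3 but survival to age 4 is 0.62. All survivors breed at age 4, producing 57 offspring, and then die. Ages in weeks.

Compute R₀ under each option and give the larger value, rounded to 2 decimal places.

breed at age 3: R₀ = 0.66 × (40 + 0.48 × 57) = 0.66 × 67.3600 = 44.4576
delay to age 4: R₀ = 0.66 × (0.62 × 57) = 0.66 × 35.3400 = 23.3244
Higher: breed at age 3 (44.4576).

44.46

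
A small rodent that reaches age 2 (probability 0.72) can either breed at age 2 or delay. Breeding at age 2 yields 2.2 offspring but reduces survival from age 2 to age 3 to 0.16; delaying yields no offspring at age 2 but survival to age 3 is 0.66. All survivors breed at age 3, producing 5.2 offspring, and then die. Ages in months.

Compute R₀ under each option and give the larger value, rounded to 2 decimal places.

breed at age 2: R₀ = 0.72 × (2.2 + 0.16 × 5.2) = 0.72 × 3.0320 = 2.1830
delay to age 3: R₀ = 0.72 × (0.66 × 5.2) = 0.72 × 3.4320 = 2.4710
Higher: delay to age 3 (2.4710).

2.47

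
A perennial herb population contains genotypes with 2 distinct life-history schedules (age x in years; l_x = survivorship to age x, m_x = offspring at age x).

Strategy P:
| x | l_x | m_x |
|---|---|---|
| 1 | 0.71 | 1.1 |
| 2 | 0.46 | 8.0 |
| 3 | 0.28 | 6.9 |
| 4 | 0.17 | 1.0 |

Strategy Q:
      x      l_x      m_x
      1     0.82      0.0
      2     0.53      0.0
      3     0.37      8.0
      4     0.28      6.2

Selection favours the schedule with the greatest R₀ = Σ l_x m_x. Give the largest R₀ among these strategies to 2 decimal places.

6.56

Strategy P: R₀ = 0.71×1.1 + 0.46×8.0 + 0.28×6.9 + 0.17×1.0 = 6.5630
Strategy Q: R₀ = 0.82×0.0 + 0.53×0.0 + 0.37×8.0 + 0.28×6.2 = 4.6960
Highest R₀: strategy P with 6.5630.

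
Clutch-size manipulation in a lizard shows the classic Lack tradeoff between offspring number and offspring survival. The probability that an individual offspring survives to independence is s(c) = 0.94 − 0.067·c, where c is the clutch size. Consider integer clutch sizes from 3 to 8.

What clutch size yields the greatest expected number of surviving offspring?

Expected surviving offspring = c × s(c):
  c=3: 3 × 0.739 = 2.217
  c=4: 4 × 0.672 = 2.688
  c=5: 5 × 0.605 = 3.025
  c=6: 6 × 0.538 = 3.228
  c=7: 7 × 0.471 = 3.297
  c=8: 8 × 0.404 = 3.232
Maximum at c = 7 (3.297 surviving offspring).

7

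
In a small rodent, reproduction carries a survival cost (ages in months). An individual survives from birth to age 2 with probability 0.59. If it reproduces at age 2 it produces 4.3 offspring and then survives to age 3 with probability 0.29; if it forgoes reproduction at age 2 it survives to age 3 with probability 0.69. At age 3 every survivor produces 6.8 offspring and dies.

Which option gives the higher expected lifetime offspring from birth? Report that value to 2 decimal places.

breed at age 2: R₀ = 0.59 × (4.3 + 0.29 × 6.8) = 0.59 × 6.2720 = 3.7005
delay to age 3: R₀ = 0.59 × (0.69 × 6.8) = 0.59 × 4.6920 = 2.7683
Higher: breed at age 2 (3.7005).

3.70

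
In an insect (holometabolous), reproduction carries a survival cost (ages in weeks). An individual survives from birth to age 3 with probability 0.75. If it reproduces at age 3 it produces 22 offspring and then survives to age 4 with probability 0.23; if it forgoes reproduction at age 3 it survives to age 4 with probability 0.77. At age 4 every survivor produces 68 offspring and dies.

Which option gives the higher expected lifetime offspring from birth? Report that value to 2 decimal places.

breed at age 3: R₀ = 0.75 × (22 + 0.23 × 68) = 0.75 × 37.6400 = 28.2300
delay to age 4: R₀ = 0.75 × (0.77 × 68) = 0.75 × 52.3600 = 39.2700
Higher: delay to age 4 (39.2700).

39.27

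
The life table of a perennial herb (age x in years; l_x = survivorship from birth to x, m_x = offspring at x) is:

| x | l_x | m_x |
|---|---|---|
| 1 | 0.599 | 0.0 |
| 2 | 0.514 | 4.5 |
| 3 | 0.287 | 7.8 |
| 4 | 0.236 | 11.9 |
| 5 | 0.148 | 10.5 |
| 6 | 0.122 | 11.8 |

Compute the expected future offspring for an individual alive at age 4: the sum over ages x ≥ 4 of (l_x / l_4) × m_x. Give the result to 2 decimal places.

24.58

l_4 = 0.236. Conditional survival from age 4 to x is l_x / l_4.
  x=4: (0.236/0.236) × 11.9 = 11.9000
  x=5: (0.148/0.236) × 10.5 = 6.5847
  x=6: (0.122/0.236) × 11.8 = 6.1000
Sum = 11.9000 + 6.5847 + 6.1000 = 24.5847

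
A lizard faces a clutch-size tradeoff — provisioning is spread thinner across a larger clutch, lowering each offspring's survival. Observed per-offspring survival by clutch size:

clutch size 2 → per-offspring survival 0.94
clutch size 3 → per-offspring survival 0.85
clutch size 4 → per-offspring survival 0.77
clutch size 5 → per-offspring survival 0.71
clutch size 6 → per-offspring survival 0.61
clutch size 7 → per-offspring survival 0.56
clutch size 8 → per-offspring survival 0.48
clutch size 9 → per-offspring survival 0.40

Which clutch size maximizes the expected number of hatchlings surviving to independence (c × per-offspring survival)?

Expected hatchlings surviving to independence = c × s(c):
  c=2: 2 × 0.94 = 1.880
  c=3: 3 × 0.85 = 2.550
  c=4: 4 × 0.77 = 3.080
  c=5: 5 × 0.71 = 3.550
  c=6: 6 × 0.61 = 3.660
  c=7: 7 × 0.56 = 3.920
  c=8: 8 × 0.48 = 3.840
  c=9: 9 × 0.40 = 3.600
Maximum at c = 7 (3.920 hatchlings surviving to independence).

7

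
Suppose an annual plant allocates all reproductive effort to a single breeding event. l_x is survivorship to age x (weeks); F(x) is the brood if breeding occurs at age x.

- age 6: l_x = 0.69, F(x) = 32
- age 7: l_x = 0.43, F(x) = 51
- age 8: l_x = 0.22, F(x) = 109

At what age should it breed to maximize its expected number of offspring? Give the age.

8

Expected offspring if breeding at age x = l_x × F(x):
  age 6: 0.69 × 32 = 22.080
  age 7: 0.43 × 51 = 21.930
  age 8: 0.22 × 109 = 23.980
Maximum at age 8 (23.980).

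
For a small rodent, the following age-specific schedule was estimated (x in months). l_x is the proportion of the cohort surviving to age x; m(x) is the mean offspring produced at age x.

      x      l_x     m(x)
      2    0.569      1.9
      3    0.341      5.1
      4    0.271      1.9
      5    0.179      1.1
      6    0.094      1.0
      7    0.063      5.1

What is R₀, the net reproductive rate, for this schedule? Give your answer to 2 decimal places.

3.95

R₀ = Σ l_x m(x):
  age 2: 0.569 × 1.9 = 1.0811
  age 3: 0.341 × 5.1 = 1.7391
  age 4: 0.271 × 1.9 = 0.5149
  age 5: 0.179 × 1.1 = 0.1969
  age 6: 0.094 × 1.0 = 0.0940
  age 7: 0.063 × 5.1 = 0.3213
R₀ = 1.0811 + 1.7391 + 0.5149 + 0.1969 + 0.0940 + 0.3213 = 3.9473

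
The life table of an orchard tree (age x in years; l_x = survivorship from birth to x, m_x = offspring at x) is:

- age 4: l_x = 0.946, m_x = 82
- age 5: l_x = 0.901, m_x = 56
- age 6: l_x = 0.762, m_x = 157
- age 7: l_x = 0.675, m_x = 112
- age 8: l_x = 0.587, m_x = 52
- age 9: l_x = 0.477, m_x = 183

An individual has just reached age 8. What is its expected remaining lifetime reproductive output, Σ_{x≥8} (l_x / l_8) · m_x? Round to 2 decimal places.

l_8 = 0.587. Conditional survival from age 8 to x is l_x / l_8.
  x=8: (0.587/0.587) × 52 = 52.0000
  x=9: (0.477/0.587) × 183 = 148.7070
Sum = 52.0000 + 148.7070 = 200.7070

200.71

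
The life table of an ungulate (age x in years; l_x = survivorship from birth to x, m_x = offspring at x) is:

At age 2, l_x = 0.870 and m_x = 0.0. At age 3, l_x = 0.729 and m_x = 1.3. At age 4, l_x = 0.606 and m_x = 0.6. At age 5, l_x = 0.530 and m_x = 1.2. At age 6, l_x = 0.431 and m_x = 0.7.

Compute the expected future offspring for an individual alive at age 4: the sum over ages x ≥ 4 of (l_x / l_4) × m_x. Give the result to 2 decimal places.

l_4 = 0.606. Conditional survival from age 4 to x is l_x / l_4.
  x=4: (0.606/0.606) × 0.6 = 0.6000
  x=5: (0.530/0.606) × 1.2 = 1.0495
  x=6: (0.431/0.606) × 0.7 = 0.4979
Sum = 0.6000 + 1.0495 + 0.4979 = 2.1474

2.15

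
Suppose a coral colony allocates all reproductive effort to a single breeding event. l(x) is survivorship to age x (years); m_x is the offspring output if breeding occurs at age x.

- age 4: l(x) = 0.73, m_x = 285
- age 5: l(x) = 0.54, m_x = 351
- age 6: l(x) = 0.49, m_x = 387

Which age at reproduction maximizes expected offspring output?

4

Expected offspring if breeding at age x = l(x) × m_x:
  age 4: 0.73 × 285 = 208.050
  age 5: 0.54 × 351 = 189.540
  age 6: 0.49 × 387 = 189.630
Maximum at age 4 (208.050).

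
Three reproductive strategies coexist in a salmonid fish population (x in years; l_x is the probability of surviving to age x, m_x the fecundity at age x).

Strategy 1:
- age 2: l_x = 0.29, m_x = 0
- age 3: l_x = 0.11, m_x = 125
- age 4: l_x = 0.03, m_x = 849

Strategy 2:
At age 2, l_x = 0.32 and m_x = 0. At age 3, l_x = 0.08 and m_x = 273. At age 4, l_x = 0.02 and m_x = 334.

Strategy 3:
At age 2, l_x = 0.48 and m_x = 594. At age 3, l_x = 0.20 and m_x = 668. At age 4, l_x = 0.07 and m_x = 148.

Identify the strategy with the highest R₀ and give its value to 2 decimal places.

429.08

Strategy 1: R₀ = 0.29×0 + 0.11×125 + 0.03×849 = 39.2200
Strategy 2: R₀ = 0.32×0 + 0.08×273 + 0.02×334 = 28.5200
Strategy 3: R₀ = 0.48×594 + 0.20×668 + 0.07×148 = 429.0800
Highest R₀: strategy 3 with 429.0800.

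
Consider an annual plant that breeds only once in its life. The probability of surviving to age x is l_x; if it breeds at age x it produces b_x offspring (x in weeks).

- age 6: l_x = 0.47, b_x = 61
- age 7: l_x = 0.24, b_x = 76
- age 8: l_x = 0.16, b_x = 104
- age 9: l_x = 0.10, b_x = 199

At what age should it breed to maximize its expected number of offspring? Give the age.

6

Expected offspring if breeding at age x = l_x × b_x:
  age 6: 0.47 × 61 = 28.670
  age 7: 0.24 × 76 = 18.240
  age 8: 0.16 × 104 = 16.640
  age 9: 0.10 × 199 = 19.900
Maximum at age 6 (28.670).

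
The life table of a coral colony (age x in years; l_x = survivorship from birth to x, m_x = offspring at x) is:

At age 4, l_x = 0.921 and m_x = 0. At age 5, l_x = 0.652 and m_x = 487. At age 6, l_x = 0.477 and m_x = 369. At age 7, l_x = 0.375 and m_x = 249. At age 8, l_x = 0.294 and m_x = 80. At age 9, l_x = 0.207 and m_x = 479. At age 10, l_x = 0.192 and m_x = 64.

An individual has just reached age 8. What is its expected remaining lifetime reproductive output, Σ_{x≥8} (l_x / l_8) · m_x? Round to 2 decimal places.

l_8 = 0.294. Conditional survival from age 8 to x is l_x / l_8.
  x=8: (0.294/0.294) × 80 = 80.0000
  x=9: (0.207/0.294) × 479 = 337.2551
  x=10: (0.192/0.294) × 64 = 41.7959
Sum = 80.0000 + 337.2551 + 41.7959 = 459.0510

459.05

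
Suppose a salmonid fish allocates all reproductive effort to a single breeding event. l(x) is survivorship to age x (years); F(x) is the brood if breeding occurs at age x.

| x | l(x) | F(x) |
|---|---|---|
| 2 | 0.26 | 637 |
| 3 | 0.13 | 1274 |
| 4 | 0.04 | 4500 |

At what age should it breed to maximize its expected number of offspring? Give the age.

Expected offspring if breeding at age x = l(x) × F(x):
  age 2: 0.26 × 637 = 165.620
  age 3: 0.13 × 1274 = 165.620
  age 4: 0.04 × 4500 = 180.000
Maximum at age 4 (180.000).

4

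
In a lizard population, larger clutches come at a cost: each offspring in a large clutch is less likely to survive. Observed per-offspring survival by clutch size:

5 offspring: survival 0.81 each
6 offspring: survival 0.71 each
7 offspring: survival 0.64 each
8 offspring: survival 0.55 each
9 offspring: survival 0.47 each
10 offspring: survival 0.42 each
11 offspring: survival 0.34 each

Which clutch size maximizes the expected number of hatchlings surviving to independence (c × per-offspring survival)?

7

Expected hatchlings surviving to independence = c × s(c):
  c=5: 5 × 0.81 = 4.050
  c=6: 6 × 0.71 = 4.260
  c=7: 7 × 0.64 = 4.480
  c=8: 8 × 0.55 = 4.400
  c=9: 9 × 0.47 = 4.230
  c=10: 10 × 0.42 = 4.200
  c=11: 11 × 0.34 = 3.740
Maximum at c = 7 (4.480 hatchlings surviving to independence).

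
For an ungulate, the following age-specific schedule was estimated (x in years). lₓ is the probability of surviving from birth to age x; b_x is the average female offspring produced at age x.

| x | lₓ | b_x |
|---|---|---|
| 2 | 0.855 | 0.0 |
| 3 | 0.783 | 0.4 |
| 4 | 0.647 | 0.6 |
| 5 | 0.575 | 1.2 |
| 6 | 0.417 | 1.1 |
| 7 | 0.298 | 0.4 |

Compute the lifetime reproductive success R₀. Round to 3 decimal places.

1.969

R₀ = Σ lₓ b_x:
  age 2: 0.855 × 0.0 = 0.0000
  age 3: 0.783 × 0.4 = 0.3132
  age 4: 0.647 × 0.6 = 0.3882
  age 5: 0.575 × 1.2 = 0.6900
  age 6: 0.417 × 1.1 = 0.4587
  age 7: 0.298 × 0.4 = 0.1192
R₀ = 0.0000 + 0.3132 + 0.3882 + 0.6900 + 0.4587 + 0.1192 = 1.9693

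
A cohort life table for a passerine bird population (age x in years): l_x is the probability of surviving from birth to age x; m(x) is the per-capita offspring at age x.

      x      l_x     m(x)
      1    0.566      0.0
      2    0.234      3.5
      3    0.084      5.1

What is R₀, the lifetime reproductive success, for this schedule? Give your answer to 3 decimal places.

R₀ = Σ l_x m(x):
  age 1: 0.566 × 0.0 = 0.0000
  age 2: 0.234 × 3.5 = 0.8190
  age 3: 0.084 × 5.1 = 0.4284
R₀ = 0.0000 + 0.8190 + 0.4284 = 1.2474

1.247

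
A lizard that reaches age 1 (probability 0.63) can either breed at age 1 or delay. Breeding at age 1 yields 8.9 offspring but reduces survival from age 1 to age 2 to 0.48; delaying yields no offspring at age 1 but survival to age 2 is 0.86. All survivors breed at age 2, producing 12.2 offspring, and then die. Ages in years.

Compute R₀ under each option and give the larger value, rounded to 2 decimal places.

breed at age 1: R₀ = 0.63 × (8.9 + 0.48 × 12.2) = 0.63 × 14.7560 = 9.2963
delay to age 2: R₀ = 0.63 × (0.86 × 12.2) = 0.63 × 10.4920 = 6.6100
Higher: breed at age 1 (9.2963).

9.30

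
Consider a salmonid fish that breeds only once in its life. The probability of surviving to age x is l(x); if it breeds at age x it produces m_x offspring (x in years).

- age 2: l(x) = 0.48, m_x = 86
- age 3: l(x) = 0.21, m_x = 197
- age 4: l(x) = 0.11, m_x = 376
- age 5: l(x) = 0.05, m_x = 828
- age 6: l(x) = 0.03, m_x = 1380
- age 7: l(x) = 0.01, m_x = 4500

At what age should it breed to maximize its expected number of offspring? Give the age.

7

Expected offspring if breeding at age x = l(x) × m_x:
  age 2: 0.48 × 86 = 41.280
  age 3: 0.21 × 197 = 41.370
  age 4: 0.11 × 376 = 41.360
  age 5: 0.05 × 828 = 41.400
  age 6: 0.03 × 1380 = 41.400
  age 7: 0.01 × 4500 = 45.000
Maximum at age 7 (45.000).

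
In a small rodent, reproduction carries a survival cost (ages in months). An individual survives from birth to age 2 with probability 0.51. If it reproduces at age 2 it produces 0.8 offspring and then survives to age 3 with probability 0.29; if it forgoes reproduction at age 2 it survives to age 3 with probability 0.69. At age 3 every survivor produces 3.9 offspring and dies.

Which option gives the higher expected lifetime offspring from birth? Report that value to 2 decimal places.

1.37

breed at age 2: R₀ = 0.51 × (0.8 + 0.29 × 3.9) = 0.51 × 1.9310 = 0.9848
delay to age 3: R₀ = 0.51 × (0.69 × 3.9) = 0.51 × 2.6910 = 1.3724
Higher: delay to age 3 (1.3724).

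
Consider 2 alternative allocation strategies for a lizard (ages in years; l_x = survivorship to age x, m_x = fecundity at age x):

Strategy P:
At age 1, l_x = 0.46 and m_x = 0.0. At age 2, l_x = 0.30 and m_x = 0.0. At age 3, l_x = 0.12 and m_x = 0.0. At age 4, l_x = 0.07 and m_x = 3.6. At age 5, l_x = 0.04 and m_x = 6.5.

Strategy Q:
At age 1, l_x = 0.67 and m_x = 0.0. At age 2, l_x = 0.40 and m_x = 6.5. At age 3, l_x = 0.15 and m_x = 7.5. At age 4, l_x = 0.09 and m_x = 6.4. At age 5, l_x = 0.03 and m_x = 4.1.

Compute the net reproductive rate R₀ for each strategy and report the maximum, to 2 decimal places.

4.42

Strategy P: R₀ = 0.46×0.0 + 0.30×0.0 + 0.12×0.0 + 0.07×3.6 + 0.04×6.5 = 0.5120
Strategy Q: R₀ = 0.67×0.0 + 0.40×6.5 + 0.15×7.5 + 0.09×6.4 + 0.03×4.1 = 4.4240
Highest R₀: strategy Q with 4.4240.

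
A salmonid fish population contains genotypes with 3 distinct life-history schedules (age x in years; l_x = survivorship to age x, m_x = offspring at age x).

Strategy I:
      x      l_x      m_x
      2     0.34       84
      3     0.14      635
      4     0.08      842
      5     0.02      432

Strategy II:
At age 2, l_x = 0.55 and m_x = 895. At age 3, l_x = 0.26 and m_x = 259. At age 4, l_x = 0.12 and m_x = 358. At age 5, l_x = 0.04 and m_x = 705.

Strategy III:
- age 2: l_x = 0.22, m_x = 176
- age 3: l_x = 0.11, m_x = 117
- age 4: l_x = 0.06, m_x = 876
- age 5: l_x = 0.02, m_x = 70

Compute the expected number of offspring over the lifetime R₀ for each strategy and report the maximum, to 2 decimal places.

630.75

Strategy I: R₀ = 0.34×84 + 0.14×635 + 0.08×842 + 0.02×432 = 193.4600
Strategy II: R₀ = 0.55×895 + 0.26×259 + 0.12×358 + 0.04×705 = 630.7500
Strategy III: R₀ = 0.22×176 + 0.11×117 + 0.06×876 + 0.02×70 = 105.5500
Highest R₀: strategy II with 630.7500.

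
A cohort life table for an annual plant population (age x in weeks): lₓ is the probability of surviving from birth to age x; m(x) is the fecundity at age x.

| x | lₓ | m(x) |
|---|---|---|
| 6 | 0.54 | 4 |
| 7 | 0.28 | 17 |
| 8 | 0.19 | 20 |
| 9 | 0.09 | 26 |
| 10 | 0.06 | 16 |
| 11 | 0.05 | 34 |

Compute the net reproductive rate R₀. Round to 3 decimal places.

15.720

R₀ = Σ lₓ m(x):
  age 6: 0.54 × 4 = 2.1600
  age 7: 0.28 × 17 = 4.7600
  age 8: 0.19 × 20 = 3.8000
  age 9: 0.09 × 26 = 2.3400
  age 10: 0.06 × 16 = 0.9600
  age 11: 0.05 × 34 = 1.7000
R₀ = 2.1600 + 4.7600 + 3.8000 + 2.3400 + 0.9600 + 1.7000 = 15.7200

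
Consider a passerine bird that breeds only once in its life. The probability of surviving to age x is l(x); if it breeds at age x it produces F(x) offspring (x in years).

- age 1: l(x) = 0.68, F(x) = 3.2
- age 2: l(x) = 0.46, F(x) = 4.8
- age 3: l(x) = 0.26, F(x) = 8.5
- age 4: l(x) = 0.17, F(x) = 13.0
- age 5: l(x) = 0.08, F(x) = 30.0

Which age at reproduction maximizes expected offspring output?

5

Expected offspring if breeding at age x = l(x) × F(x):
  age 1: 0.68 × 3.2 = 2.176
  age 2: 0.46 × 4.8 = 2.208
  age 3: 0.26 × 8.5 = 2.210
  age 4: 0.17 × 13.0 = 2.210
  age 5: 0.08 × 30.0 = 2.400
Maximum at age 5 (2.400).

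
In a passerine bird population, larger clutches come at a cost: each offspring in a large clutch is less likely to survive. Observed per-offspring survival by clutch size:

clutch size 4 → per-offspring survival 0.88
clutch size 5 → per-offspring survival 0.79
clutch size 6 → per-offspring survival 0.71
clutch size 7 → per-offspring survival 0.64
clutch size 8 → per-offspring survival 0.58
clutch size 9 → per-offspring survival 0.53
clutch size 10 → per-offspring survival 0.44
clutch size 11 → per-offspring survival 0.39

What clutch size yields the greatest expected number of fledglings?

Expected fledglings = c × s(c):
  c=4: 4 × 0.88 = 3.520
  c=5: 5 × 0.79 = 3.950
  c=6: 6 × 0.71 = 4.260
  c=7: 7 × 0.64 = 4.480
  c=8: 8 × 0.58 = 4.640
  c=9: 9 × 0.53 = 4.770
  c=10: 10 × 0.44 = 4.400
  c=11: 11 × 0.39 = 4.290
Maximum at c = 9 (4.770 fledglings).

9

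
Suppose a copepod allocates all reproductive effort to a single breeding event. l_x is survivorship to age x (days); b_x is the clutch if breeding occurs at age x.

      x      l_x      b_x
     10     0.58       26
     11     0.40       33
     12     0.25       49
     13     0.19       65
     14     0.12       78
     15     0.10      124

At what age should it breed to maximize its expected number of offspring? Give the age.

10

Expected offspring if breeding at age x = l_x × b_x:
  age 10: 0.58 × 26 = 15.080
  age 11: 0.40 × 33 = 13.200
  age 12: 0.25 × 49 = 12.250
  age 13: 0.19 × 65 = 12.350
  age 14: 0.12 × 78 = 9.360
  age 15: 0.10 × 124 = 12.400
Maximum at age 10 (15.080).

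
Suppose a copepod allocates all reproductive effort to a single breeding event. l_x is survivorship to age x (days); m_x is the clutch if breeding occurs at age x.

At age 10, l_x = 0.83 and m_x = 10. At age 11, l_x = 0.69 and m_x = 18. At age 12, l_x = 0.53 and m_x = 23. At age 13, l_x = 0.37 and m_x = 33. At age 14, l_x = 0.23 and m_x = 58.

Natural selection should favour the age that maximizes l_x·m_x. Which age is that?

Expected offspring if breeding at age x = l_x × m_x:
  age 10: 0.83 × 10 = 8.300
  age 11: 0.69 × 18 = 12.420
  age 12: 0.53 × 23 = 12.190
  age 13: 0.37 × 33 = 12.210
  age 14: 0.23 × 58 = 13.340
Maximum at age 14 (13.340).

14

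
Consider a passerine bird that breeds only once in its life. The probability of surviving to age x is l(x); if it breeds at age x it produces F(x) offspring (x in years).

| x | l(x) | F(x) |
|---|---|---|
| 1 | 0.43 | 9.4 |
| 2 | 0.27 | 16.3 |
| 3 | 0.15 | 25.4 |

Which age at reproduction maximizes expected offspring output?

2

Expected offspring if breeding at age x = l(x) × F(x):
  age 1: 0.43 × 9.4 = 4.042
  age 2: 0.27 × 16.3 = 4.401
  age 3: 0.15 × 25.4 = 3.810
Maximum at age 2 (4.401).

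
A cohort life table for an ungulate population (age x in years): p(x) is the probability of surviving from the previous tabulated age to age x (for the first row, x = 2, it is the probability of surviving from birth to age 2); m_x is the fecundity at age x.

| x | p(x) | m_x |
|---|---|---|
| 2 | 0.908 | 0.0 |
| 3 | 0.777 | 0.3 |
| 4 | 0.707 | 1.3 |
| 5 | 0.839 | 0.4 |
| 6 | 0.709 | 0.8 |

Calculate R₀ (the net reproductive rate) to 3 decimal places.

Survivorship from birth: l_x = p_2·p_3·…·p_x.
  l_2 = 0.90800
  l_3 = 0.70552
  l_4 = 0.49880
  l_5 = 0.41849
  l_6 = 0.29671
R₀ = Σ l_x m_x:
  age 2: 0.90800 × 0.0 = 0.0000
  age 3: 0.70552 × 0.3 = 0.2117
  age 4: 0.49880 × 1.3 = 0.6484
  age 5: 0.41849 × 0.4 = 0.1674
  age 6: 0.29671 × 0.8 = 0.2374
R₀ = 0.0000 + 0.2117 + 0.6484 + 0.1674 + 0.2374 = 1.2649

1.265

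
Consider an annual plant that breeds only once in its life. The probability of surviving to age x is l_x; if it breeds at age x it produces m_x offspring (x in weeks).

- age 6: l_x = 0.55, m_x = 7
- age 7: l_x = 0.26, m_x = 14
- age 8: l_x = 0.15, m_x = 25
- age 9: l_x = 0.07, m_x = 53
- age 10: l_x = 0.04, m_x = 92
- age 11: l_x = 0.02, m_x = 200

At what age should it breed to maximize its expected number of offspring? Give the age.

11

Expected offspring if breeding at age x = l_x × m_x:
  age 6: 0.55 × 7 = 3.850
  age 7: 0.26 × 14 = 3.640
  age 8: 0.15 × 25 = 3.750
  age 9: 0.07 × 53 = 3.710
  age 10: 0.04 × 92 = 3.680
  age 11: 0.02 × 200 = 4.000
Maximum at age 11 (4.000).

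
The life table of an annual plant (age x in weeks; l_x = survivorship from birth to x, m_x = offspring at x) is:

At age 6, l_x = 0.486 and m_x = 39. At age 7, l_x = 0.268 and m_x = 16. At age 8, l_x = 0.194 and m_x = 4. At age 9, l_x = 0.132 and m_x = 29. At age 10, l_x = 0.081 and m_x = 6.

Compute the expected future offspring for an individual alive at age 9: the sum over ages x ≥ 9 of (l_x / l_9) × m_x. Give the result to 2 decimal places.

32.68

l_9 = 0.132. Conditional survival from age 9 to x is l_x / l_9.
  x=9: (0.132/0.132) × 29 = 29.0000
  x=10: (0.081/0.132) × 6 = 3.6818
Sum = 29.0000 + 3.6818 = 32.6818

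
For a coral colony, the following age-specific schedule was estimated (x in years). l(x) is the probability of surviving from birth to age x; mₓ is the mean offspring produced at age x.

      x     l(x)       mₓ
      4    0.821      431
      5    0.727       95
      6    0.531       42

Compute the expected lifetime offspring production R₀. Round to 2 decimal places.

R₀ = Σ l(x) mₓ:
  age 4: 0.821 × 431 = 353.8510
  age 5: 0.727 × 95 = 69.0650
  age 6: 0.531 × 42 = 22.3020
R₀ = 353.8510 + 69.0650 + 22.3020 = 445.2180

445.22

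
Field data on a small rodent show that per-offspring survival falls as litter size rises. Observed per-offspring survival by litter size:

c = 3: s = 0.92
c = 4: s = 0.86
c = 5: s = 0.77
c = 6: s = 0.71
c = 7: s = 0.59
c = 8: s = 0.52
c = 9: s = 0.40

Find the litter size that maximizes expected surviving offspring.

6

Expected surviving offspring = c × s(c):
  c=3: 3 × 0.92 = 2.760
  c=4: 4 × 0.86 = 3.440
  c=5: 5 × 0.77 = 3.850
  c=6: 6 × 0.71 = 4.260
  c=7: 7 × 0.59 = 4.130
  c=8: 8 × 0.52 = 4.160
  c=9: 9 × 0.40 = 3.600
Maximum at c = 6 (4.260 surviving offspring).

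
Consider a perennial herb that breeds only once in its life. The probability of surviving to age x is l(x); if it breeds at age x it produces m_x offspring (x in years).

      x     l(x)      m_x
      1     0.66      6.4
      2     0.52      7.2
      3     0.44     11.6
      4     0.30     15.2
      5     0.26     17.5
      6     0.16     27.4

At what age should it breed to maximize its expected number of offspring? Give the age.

Expected offspring if breeding at age x = l(x) × m_x:
  age 1: 0.66 × 6.4 = 4.224
  age 2: 0.52 × 7.2 = 3.744
  age 3: 0.44 × 11.6 = 5.104
  age 4: 0.30 × 15.2 = 4.560
  age 5: 0.26 × 17.5 = 4.550
  age 6: 0.16 × 27.4 = 4.384
Maximum at age 3 (5.104).

3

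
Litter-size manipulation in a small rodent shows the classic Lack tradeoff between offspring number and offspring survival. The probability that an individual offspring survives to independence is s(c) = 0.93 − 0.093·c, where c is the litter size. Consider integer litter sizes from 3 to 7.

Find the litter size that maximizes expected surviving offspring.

Expected surviving offspring = c × s(c):
  c=3: 3 × 0.651 = 1.953
  c=4: 4 × 0.558 = 2.232
  c=5: 5 × 0.465 = 2.325
  c=6: 6 × 0.372 = 2.232
  c=7: 7 × 0.279 = 1.953
Maximum at c = 5 (2.325 surviving offspring).

5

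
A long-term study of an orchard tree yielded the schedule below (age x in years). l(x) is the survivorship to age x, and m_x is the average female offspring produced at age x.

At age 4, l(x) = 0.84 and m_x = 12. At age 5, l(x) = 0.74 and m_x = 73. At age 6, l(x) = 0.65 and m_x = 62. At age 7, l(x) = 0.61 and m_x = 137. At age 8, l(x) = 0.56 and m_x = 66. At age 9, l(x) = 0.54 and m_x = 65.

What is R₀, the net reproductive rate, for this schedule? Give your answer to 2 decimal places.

260.03

R₀ = Σ l(x) m_x:
  age 4: 0.84 × 12 = 10.0800
  age 5: 0.74 × 73 = 54.0200
  age 6: 0.65 × 62 = 40.3000
  age 7: 0.61 × 137 = 83.5700
  age 8: 0.56 × 66 = 36.9600
  age 9: 0.54 × 65 = 35.1000
R₀ = 10.0800 + 54.0200 + 40.3000 + 83.5700 + 36.9600 + 35.1000 = 260.0300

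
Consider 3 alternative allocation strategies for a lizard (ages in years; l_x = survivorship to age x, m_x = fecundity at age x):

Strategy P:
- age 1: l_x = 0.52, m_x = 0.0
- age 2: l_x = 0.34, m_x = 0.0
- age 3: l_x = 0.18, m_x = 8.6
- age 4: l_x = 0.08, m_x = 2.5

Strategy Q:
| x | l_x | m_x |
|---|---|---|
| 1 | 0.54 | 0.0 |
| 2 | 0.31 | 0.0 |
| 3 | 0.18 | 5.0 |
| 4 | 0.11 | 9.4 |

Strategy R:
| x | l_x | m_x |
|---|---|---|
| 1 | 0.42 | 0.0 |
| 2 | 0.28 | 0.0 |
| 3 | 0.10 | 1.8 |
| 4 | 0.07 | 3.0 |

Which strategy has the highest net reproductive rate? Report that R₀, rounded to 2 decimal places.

Strategy P: R₀ = 0.52×0.0 + 0.34×0.0 + 0.18×8.6 + 0.08×2.5 = 1.7480
Strategy Q: R₀ = 0.54×0.0 + 0.31×0.0 + 0.18×5.0 + 0.11×9.4 = 1.9340
Strategy R: R₀ = 0.42×0.0 + 0.28×0.0 + 0.10×1.8 + 0.07×3.0 = 0.3900
Highest R₀: strategy Q with 1.9340.

1.93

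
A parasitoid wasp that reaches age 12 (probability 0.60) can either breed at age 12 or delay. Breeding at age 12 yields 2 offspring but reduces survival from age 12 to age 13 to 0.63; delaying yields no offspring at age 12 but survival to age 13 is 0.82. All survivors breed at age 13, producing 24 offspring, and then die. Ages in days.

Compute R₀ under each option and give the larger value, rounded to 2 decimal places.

breed at age 12: R₀ = 0.60 × (2 + 0.63 × 24) = 0.60 × 17.1200 = 10.2720
delay to age 13: R₀ = 0.60 × (0.82 × 24) = 0.60 × 19.6800 = 11.8080
Higher: delay to age 13 (11.8080).

11.81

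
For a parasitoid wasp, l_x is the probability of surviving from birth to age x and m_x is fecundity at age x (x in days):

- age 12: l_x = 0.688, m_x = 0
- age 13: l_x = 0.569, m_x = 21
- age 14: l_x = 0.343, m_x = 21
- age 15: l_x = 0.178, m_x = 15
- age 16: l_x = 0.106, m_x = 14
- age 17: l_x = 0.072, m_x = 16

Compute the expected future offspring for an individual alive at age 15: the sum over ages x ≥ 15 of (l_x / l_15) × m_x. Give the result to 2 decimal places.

29.81

l_15 = 0.178. Conditional survival from age 15 to x is l_x / l_15.
  x=15: (0.178/0.178) × 15 = 15.0000
  x=16: (0.106/0.178) × 14 = 8.3371
  x=17: (0.072/0.178) × 16 = 6.4719
Sum = 15.0000 + 8.3371 + 6.4719 = 29.8090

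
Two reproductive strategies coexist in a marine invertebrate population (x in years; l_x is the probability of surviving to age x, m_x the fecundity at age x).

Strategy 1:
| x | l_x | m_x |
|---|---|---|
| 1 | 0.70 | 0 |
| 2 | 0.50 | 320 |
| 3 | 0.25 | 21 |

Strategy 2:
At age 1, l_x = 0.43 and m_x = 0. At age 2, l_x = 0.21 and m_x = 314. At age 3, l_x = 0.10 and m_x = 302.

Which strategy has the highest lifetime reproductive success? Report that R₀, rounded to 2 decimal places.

165.25

Strategy 1: R₀ = 0.70×0 + 0.50×320 + 0.25×21 = 165.2500
Strategy 2: R₀ = 0.43×0 + 0.21×314 + 0.10×302 = 96.1400
Highest R₀: strategy 1 with 165.2500.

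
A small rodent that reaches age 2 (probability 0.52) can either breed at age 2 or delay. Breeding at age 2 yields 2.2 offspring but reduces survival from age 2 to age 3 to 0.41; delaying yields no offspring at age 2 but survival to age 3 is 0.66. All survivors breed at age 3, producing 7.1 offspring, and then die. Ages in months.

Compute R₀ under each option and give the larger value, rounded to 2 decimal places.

breed at age 2: R₀ = 0.52 × (2.2 + 0.41 × 7.1) = 0.52 × 5.1110 = 2.6577
delay to age 3: R₀ = 0.52 × (0.66 × 7.1) = 0.52 × 4.6860 = 2.4367
Higher: breed at age 2 (2.6577).

2.66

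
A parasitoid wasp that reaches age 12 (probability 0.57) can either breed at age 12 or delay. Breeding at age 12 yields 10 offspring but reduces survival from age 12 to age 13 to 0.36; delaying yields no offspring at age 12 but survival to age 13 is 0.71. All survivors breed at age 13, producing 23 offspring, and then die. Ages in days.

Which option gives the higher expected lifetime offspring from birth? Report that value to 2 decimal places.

10.42

breed at age 12: R₀ = 0.57 × (10 + 0.36 × 23) = 0.57 × 18.2800 = 10.4196
delay to age 13: R₀ = 0.57 × (0.71 × 23) = 0.57 × 16.3300 = 9.3081
Higher: breed at age 12 (10.4196).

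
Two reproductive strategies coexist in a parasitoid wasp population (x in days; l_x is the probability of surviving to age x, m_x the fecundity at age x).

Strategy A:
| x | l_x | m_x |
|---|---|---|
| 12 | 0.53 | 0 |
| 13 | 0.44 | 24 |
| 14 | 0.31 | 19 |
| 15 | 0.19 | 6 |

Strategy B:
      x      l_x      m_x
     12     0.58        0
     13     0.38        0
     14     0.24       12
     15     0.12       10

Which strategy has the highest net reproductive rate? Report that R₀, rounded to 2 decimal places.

17.59

Strategy A: R₀ = 0.53×0 + 0.44×24 + 0.31×19 + 0.19×6 = 17.5900
Strategy B: R₀ = 0.58×0 + 0.38×0 + 0.24×12 + 0.12×10 = 4.0800
Highest R₀: strategy A with 17.5900.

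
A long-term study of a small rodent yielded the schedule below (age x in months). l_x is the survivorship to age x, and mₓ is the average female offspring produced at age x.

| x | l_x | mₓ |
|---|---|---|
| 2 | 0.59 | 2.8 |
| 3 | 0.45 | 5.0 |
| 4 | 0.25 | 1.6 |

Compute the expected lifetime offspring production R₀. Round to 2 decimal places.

R₀ = Σ l_x mₓ:
  age 2: 0.59 × 2.8 = 1.6520
  age 3: 0.45 × 5.0 = 2.2500
  age 4: 0.25 × 1.6 = 0.4000
R₀ = 1.6520 + 2.2500 + 0.4000 = 4.3020

4.30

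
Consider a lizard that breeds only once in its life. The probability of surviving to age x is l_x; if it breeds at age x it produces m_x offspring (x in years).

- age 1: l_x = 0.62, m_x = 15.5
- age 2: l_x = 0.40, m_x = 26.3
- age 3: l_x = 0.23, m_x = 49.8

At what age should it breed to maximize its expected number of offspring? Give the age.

3

Expected offspring if breeding at age x = l_x × m_x:
  age 1: 0.62 × 15.5 = 9.610
  age 2: 0.40 × 26.3 = 10.520
  age 3: 0.23 × 49.8 = 11.454
Maximum at age 3 (11.454).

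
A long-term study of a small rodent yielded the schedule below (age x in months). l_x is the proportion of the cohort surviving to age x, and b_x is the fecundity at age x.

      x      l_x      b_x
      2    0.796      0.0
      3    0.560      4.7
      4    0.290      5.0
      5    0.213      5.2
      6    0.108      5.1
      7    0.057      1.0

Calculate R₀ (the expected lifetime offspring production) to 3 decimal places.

R₀ = Σ l_x b_x:
  age 2: 0.796 × 0.0 = 0.0000
  age 3: 0.560 × 4.7 = 2.6320
  age 4: 0.290 × 5.0 = 1.4500
  age 5: 0.213 × 5.2 = 1.1076
  age 6: 0.108 × 5.1 = 0.5508
  age 7: 0.057 × 1.0 = 0.0570
R₀ = 0.0000 + 2.6320 + 1.4500 + 1.1076 + 0.5508 + 0.0570 = 5.7974

5.797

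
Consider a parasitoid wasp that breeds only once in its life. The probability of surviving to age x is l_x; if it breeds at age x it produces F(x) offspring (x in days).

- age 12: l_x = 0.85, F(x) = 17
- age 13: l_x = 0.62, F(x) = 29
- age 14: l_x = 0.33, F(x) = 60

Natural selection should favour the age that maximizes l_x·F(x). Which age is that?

14

Expected offspring if breeding at age x = l_x × F(x):
  age 12: 0.85 × 17 = 14.450
  age 13: 0.62 × 29 = 17.980
  age 14: 0.33 × 60 = 19.800
Maximum at age 14 (19.800).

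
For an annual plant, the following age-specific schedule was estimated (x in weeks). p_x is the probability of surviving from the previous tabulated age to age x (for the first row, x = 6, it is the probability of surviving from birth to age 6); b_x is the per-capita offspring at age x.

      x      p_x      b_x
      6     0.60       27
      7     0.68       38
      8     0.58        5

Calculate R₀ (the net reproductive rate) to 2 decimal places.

Survivorship from birth: l_x = p_6·p_7·…·p_x.
  l_6 = 0.60000
  l_7 = 0.40800
  l_8 = 0.23664
R₀ = Σ l_x b_x:
  age 6: 0.60000 × 27 = 16.2000
  age 7: 0.40800 × 38 = 15.5040
  age 8: 0.23664 × 5 = 1.1832
R₀ = 16.2000 + 15.5040 + 1.1832 = 32.8872

32.89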